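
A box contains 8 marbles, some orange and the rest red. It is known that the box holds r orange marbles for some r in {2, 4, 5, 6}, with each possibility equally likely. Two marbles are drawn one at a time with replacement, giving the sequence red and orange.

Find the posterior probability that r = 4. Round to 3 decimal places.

Under each hypothesis, the probability of the observed sequence is: P(data | r = 2) = (6/8)(2/8) = 3/16; P(data | r = 4) = (4/8)(4/8) = 1/4; P(data | r = 5) = (3/8)(5/8) = 15/64; P(data | r = 6) = (2/8)(6/8) = 3/16.
The prior-weighted likelihoods are 1/4 · 3/16 = 3/64, 1/4 · 1/4 = 1/16, 1/4 · 15/64 = 15/256, 1/4 · 3/16 = 3/64; summing to 55/256.
Hence P(r = 4 | data) = (1/16) / (55/256) = 16/55.

0.291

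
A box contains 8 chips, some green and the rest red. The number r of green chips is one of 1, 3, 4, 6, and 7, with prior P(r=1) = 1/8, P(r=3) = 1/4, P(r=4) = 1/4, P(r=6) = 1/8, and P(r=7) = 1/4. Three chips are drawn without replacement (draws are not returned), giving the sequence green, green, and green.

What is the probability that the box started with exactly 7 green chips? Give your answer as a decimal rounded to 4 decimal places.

Under each hypothesis, the probability of the observed sequence is: P(data | r = 1) = (1/8)(0/7) = 0; P(data | r = 3) = (3/8)(2/7)(1/6) = 1/56; P(data | r = 4) = (4/8)(3/7)(2/6) = 1/14; P(data | r = 6) = (6/8)(5/7)(4/6) = 5/14; P(data | r = 7) = (7/8)(6/7)(5/6) = 5/8.
The prior-weighted likelihoods are 1/8 · 0 = 0, 1/4 · 1/56 = 1/224, 1/4 · 1/14 = 1/56, 1/8 · 5/14 = 5/112, 1/4 · 5/8 = 5/32; with total 25/112.
Therefore the posterior P(r = 7 | data) = (5/32) / (25/112) = 7/10.

0.7000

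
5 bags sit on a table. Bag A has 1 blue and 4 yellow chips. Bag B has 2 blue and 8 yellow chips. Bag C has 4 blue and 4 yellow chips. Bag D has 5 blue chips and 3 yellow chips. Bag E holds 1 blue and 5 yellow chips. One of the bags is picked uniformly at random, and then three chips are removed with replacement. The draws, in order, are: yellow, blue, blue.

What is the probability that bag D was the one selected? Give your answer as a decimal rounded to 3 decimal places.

0.408

Under each hypothesis, the probability of the observed sequence is: P(data | bag A) = (4/5)(1/5)(1/5) = 0.032; P(data | bag B) = (8/10)(2/10)(2/10) = 0.032; P(data | bag C) = (4/8)(4/8)(4/8) = 0.125; P(data | bag D) = (3/8)(5/8)(5/8) = 0.14648; P(data | bag E) = (5/6)(1/6)(1/6) = 0.023148.
Weighting by the prior gives 1/5 · 0.032 = 0.0064, 1/5 · 0.032 = 0.0064, 1/5 · 0.125 = 0.025, 1/5 · 0.14648 = 0.029297, 1/5 · 0.023148 = 0.0046296; these sum to 0.071727.
By Bayes' rule, P(bag D | data) = (0.029297) / (0.071727) = 0.40845.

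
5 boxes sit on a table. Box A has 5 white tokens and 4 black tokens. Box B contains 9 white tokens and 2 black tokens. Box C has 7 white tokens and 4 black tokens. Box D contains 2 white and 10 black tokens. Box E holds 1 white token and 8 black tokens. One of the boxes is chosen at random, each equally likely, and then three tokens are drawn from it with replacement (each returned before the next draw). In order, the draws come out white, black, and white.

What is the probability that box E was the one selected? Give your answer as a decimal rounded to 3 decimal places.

0.025

Compute the likelihood of the observed sequence for each case: P(data | box A) = (5/9)(4/9)(5/9) = 0.13717; P(data | box B) = (9/11)(2/11)(9/11) = 0.12171; P(data | box C) = (7/11)(4/11)(7/11) = 0.14726; P(data | box D) = (2/12)(10/12)(2/12) = 0.023148; P(data | box E) = (1/9)(8/9)(1/9) = 0.010974.
Multiplying each by its prior: 1/5 · 0.13717 = 0.027435, 1/5 · 0.12171 = 0.024343, 1/5 · 0.14726 = 0.029452, 1/5 · 0.023148 = 0.0046296, 1/5 · 0.010974 = 0.0021948; these sum to 0.088053.
Hence P(box E | data) = (0.0021948) / (0.088053) = 0.024926.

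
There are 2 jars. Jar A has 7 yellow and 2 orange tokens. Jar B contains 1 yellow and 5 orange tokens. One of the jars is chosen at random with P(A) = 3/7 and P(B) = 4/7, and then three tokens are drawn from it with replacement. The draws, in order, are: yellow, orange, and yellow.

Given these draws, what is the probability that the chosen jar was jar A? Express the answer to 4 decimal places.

0.8133

Under each hypothesis, the probability of the observed sequence is: P(data | jar A) = (7/9)(2/9)(7/9) = 0.13443; P(data | jar B) = (1/6)(5/6)(1/6) = 0.023148.
Multiplying each by its prior: 3/7 · 0.13443 = 0.057613, 4/7 · 0.023148 = 0.013228; summing to 0.070841.
Therefore the posterior P(jar A | data) = (0.057613) / (0.070841) = 0.81328.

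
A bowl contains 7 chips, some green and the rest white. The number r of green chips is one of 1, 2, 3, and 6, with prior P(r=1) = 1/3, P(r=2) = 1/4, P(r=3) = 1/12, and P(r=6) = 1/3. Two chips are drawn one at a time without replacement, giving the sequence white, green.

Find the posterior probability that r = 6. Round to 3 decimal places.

0.267

Under each hypothesis, the probability of the observed sequence is: P(data | r = 1) = (6/7)(1/6) = 1/7; P(data | r = 2) = (5/7)(2/6) = 5/21; P(data | r = 3) = (4/7)(3/6) = 2/7; P(data | r = 6) = (1/7)(6/6) = 1/7.
Weighting by the prior gives 1/3 · 1/7 = 1/21, 1/4 · 5/21 = 5/84, 1/12 · 2/7 = 1/42, 1/3 · 1/7 = 1/21; with total 5/28.
So P(r = 6 | data) = (1/21) / (5/28) = 4/15.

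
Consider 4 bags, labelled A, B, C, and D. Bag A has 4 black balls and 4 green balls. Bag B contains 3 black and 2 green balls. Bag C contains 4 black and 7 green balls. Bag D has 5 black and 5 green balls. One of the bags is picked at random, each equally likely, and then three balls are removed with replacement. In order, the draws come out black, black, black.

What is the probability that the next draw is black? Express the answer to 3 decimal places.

0.529

For each hypothesis, P(data | H) works out to: P(data | bag A) = (4/8)(4/8)(4/8) = 0.125; P(data | bag B) = (3/5)(3/5)(3/5) = 0.216; P(data | bag C) = (4/11)(4/11)(4/11) = 0.048084; P(data | bag D) = (5/10)(5/10)(5/10) = 0.125.
The prior-weighted likelihoods are 1/4 · 0.125 = 0.03125, 1/4 · 0.216 = 0.054, 1/4 · 0.048084 = 0.012021, 1/4 · 0.125 = 0.03125; with total 0.12852.
Dividing through by the total gives posterior P(bag A | data) = 0.24315, P(bag B | data) = 0.42016, P(bag C | data) = 0.093534, P(bag D | data) = 0.24315.
Averaging over the posterior, P(black next | data) = (1/2)(0.24315) + (3/5)(0.42016) + (4/11)(0.093534) + (1/2)(0.24315) = 0.52926.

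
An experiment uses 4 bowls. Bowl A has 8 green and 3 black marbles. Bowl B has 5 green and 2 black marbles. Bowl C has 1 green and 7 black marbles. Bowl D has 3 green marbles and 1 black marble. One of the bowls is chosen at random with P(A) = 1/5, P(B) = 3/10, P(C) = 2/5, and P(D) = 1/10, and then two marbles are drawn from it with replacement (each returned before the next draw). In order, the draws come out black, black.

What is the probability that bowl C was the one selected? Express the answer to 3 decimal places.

For each hypothesis, P(data | H) works out to: P(data | bowl A) = (3/11)(3/11) = 0.07438; P(data | bowl B) = (2/7)(2/7) = 0.081633; P(data | bowl C) = (7/8)(7/8) = 0.76562; P(data | bowl D) = (1/4)(1/4) = 0.0625.
The prior-weighted likelihoods are 1/5 · 0.07438 = 0.014876, 3/10 · 0.081633 = 0.02449, 2/5 · 0.76562 = 0.30625, 1/10 · 0.0625 = 0.00625; these sum to 0.35187.
Hence P(bowl C | data) = (0.30625) / (0.35187) = 0.87036.

0.870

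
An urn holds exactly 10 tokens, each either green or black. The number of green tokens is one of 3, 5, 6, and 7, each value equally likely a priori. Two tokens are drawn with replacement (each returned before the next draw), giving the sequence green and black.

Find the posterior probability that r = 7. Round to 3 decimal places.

The likelihood of the observed sequence under each hypothesis: P(data | r = 3) = (3/10)(7/10) = 21/100; P(data | r = 5) = (5/10)(5/10) = 1/4; P(data | r = 6) = (6/10)(4/10) = 6/25; P(data | r = 7) = (7/10)(3/10) = 21/100.
Weighting by the prior gives 1/4 · 21/100 = 21/400, 1/4 · 1/4 = 1/16, 1/4 · 6/25 = 3/50, 1/4 · 21/100 = 21/400; summing to 91/400.
By Bayes' rule, P(r = 7 | data) = (21/400) / (91/400) = 3/13.

0.231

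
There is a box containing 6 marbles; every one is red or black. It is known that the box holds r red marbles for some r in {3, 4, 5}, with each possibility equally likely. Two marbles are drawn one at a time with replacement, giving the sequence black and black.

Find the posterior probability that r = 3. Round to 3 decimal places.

0.643

Compute the likelihood of the observed sequence for each case: P(data | r = 3) = (3/6)(3/6) = 1/4; P(data | r = 4) = (2/6)(2/6) = 1/9; P(data | r = 5) = (1/6)(1/6) = 1/36.
Weighting by the prior gives 1/3 · 1/4 = 1/12, 1/3 · 1/9 = 1/27, 1/3 · 1/36 = 1/108; summing to 7/54.
Hence P(r = 3 | data) = (1/12) / (7/54) = 9/14.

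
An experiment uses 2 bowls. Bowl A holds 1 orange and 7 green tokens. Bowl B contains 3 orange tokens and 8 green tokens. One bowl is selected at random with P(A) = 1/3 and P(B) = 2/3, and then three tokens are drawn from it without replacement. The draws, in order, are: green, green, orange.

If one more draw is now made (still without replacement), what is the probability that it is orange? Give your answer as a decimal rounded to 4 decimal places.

0.1827

Compute the likelihood of the observed sequence for each case: P(data | bowl A) = (7/8)(6/7)(1/6) = 0.125; P(data | bowl B) = (8/11)(7/10)(3/9) = 0.1697.
Multiplying each by its prior: 1/3 · 0.125 = 0.041667, 2/3 · 0.1697 = 0.11313; with total 0.1548.
Normalising, the posterior is P(bowl A | data) = 0.26917, P(bowl B | data) = 0.73083.
Averaging over the posterior, P(orange next | data) = (0)(0.26917) + (1/4)(0.73083) = 0.18271.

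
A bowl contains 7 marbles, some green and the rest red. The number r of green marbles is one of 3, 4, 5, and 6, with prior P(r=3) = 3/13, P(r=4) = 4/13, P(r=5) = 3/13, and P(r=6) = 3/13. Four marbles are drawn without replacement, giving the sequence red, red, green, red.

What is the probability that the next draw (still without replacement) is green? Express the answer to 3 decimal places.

For each hypothesis, P(data | H) works out to: P(data | r = 3) = (4/7)(3/6)(3/5)(2/4) = 3/35; P(data | r = 4) = (3/7)(2/6)(4/5)(1/4) = 1/35; P(data | r = 5) = (2/7)(1/6)(5/5)(0/4) = 0; P(data | r = 6) = (1/7)(0/6) = 0.
Weighting by the prior gives 3/13 · 3/35 = 9/455, 4/13 · 1/35 = 4/455, 3/13 · 0 = 0, 3/13 · 0 = 0; these sum to 1/35.
The posterior is then P(r = 3 | data) = 9/13, P(r = 4 | data) = 4/13, P(r = 5 | data) = 0, P(r = 6 | data) = 0.
The predictive probability is P(green next | data) = (2/3)(9/13) + (1)(4/13) = 10/13.

0.769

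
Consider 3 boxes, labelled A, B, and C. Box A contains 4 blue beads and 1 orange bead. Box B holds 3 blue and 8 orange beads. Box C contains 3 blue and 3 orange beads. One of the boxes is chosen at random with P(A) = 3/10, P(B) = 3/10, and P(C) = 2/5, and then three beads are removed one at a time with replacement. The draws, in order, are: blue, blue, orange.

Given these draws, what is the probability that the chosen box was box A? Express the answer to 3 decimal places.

0.367

For each hypothesis, P(data | H) works out to: P(data | box A) = (4/5)(4/5)(1/5) = 0.128; P(data | box B) = (3/11)(3/11)(8/11) = 0.054095; P(data | box C) = (3/6)(3/6)(3/6) = 0.125.
Weighting by the prior gives 3/10 · 0.128 = 0.0384, 3/10 · 0.054095 = 0.016228, 2/5 · 0.125 = 0.05; with total 0.10463.
So P(box A | data) = (0.0384) / (0.10463) = 0.36701.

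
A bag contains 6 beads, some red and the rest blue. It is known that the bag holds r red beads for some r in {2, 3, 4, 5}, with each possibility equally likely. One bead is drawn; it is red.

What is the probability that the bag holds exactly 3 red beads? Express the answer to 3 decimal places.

Compute the likelihood of this draw for each case: P(data | r = 2) = (2/6) = 1/3; P(data | r = 3) = (3/6) = 1/2; P(data | r = 4) = (4/6) = 2/3; P(data | r = 5) = (5/6) = 5/6.
Weighting by the prior gives 1/4 · 1/3 = 1/12, 1/4 · 1/2 = 1/8, 1/4 · 2/3 = 1/6, 1/4 · 5/6 = 5/24; these sum to 7/12.
Hence P(r = 3 | data) = (1/8) / (7/12) = 3/14.

0.214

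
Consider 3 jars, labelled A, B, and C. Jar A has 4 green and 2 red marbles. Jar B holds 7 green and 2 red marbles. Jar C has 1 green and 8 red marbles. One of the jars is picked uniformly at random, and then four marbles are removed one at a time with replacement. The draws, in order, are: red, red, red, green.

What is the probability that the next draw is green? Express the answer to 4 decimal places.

0.2855

Under each hypothesis, the probability of the observed sequence is: P(data | jar A) = (2/6)(2/6)(2/6)(4/6) = 0.024691; P(data | jar B) = (2/9)(2/9)(2/9)(7/9) = 0.0085353; P(data | jar C) = (8/9)(8/9)(8/9)(1/9) = 0.078037.
Multiplying each by its prior: 1/3 · 0.024691 = 0.0082305, 1/3 · 0.0085353 = 0.0028451, 1/3 · 0.078037 = 0.026012; these sum to 0.037088.
Dividing through by the total gives posterior P(jar A | data) = 0.22192, P(jar B | data) = 0.076712, P(jar C | data) = 0.70137.
So P(green next | data) = Σ P(green next | H) P(H | data) = (2/3)(0.22192) + (7/9)(0.076712) + (1/9)(0.70137) = 0.28554.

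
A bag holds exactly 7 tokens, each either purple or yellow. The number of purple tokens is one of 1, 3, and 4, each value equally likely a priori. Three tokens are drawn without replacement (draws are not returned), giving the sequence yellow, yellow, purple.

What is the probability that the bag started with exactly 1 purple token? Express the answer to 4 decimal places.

The likelihood of the observed sequence under each hypothesis: P(data | r = 1) = (6/7)(5/6)(1/5) = 1/7; P(data | r = 3) = (4/7)(3/6)(3/5) = 6/35; P(data | r = 4) = (3/7)(2/6)(4/5) = 4/35.
Multiplying each by its prior: 1/3 · 1/7 = 1/21, 1/3 · 6/35 = 2/35, 1/3 · 4/35 = 4/105; summing to 1/7.
So P(r = 1 | data) = (1/21) / (1/7) = 1/3.

0.3333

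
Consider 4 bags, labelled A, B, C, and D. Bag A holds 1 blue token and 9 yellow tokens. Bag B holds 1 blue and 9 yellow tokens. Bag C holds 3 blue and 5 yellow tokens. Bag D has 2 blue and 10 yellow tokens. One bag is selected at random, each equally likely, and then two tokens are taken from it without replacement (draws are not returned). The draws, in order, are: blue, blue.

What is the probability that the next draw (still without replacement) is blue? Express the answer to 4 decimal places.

Compute the likelihood of the observed sequence for each case: P(data | bag A) = (1/10)(0/9) = 0; P(data | bag B) = (1/10)(0/9) = 0; P(data | bag C) = (3/8)(2/7) = 0.10714; P(data | bag D) = (2/12)(1/11) = 0.015152.
Weighting by the prior gives 1/4 · 0 = 0, 1/4 · 0 = 0, 1/4 · 0.10714 = 0.026786, 1/4 · 0.015152 = 0.0037879; summing to 0.030574.
Normalising, the posterior is P(bag A | data) = 0, P(bag B | data) = 0, P(bag C | data) = 0.87611, P(bag D | data) = 0.12389.
So P(blue next | data) = Σ P(blue next | H) P(H | data) = (1/6)(0.87611) + (0)(0.12389) = 0.14602.

0.1460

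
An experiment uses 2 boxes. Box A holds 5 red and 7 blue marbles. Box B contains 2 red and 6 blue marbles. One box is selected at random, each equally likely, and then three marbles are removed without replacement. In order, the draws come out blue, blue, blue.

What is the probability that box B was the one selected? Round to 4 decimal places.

Compute the likelihood of the observed sequence for each case: P(data | box A) = (7/12)(6/11)(5/10) = 7/44; P(data | box B) = (6/8)(5/7)(4/6) = 5/14.
The prior-weighted likelihoods are 1/2 · 7/44 = 7/88, 1/2 · 5/14 = 5/28; these sum to 159/616.
By Bayes' rule, P(box B | data) = (5/28) / (159/616) = 110/159.

0.6918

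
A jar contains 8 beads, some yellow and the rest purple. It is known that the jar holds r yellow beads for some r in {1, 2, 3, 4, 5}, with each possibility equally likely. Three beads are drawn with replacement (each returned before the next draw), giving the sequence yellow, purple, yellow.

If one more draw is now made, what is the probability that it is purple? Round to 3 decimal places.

Under each hypothesis, the probability of the observed sequence is: P(data | r = 1) = (1/8)(7/8)(1/8) = 0.013672; P(data | r = 2) = (2/8)(6/8)(2/8) = 0.046875; P(data | r = 3) = (3/8)(5/8)(3/8) = 0.087891; P(data | r = 4) = (4/8)(4/8)(4/8) = 0.125; P(data | r = 5) = (5/8)(3/8)(5/8) = 0.14648.
The prior-weighted likelihoods are 1/5 · 0.013672 = 0.0027344, 1/5 · 0.046875 = 0.009375, 1/5 · 0.087891 = 0.017578, 1/5 · 0.125 = 0.025, 1/5 · 0.14648 = 0.029297; with total 0.083984.
Dividing through by the total gives posterior P(r = 1 | data) = 0.032558, P(r = 2 | data) = 0.11163, P(r = 3 | data) = 0.2093, P(r = 4 | data) = 0.29767, P(r = 5 | data) = 0.34884.
Averaging over the posterior, P(purple next | data) = (7/8)(0.032558) + (3/4)(0.11163) + (5/8)(0.2093) + (1/2)(0.29767) + (3/8)(0.34884) = 0.52267.

0.523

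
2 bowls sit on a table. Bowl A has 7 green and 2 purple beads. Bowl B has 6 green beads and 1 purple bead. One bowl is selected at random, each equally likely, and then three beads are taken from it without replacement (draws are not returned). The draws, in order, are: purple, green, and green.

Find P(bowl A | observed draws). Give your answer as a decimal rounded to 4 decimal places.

Compute the likelihood of the observed sequence for each case: P(data | bowl A) = (2/9)(7/8)(6/7) = 1/6; P(data | bowl B) = (1/7)(6/6)(5/5) = 1/7.
Multiplying each by its prior: 1/2 · 1/6 = 1/12, 1/2 · 1/7 = 1/14; these sum to 13/84.
Therefore the posterior P(bowl A | data) = (1/12) / (13/84) = 7/13.

0.5385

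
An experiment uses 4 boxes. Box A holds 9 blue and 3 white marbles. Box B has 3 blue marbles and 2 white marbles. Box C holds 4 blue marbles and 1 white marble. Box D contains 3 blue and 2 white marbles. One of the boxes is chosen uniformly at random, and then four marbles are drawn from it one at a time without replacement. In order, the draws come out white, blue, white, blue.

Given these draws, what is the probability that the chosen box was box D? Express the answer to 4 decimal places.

0.4231

Compute the likelihood of the observed sequence for each case: P(data | box A) = (3/12)(9/11)(2/10)(8/9) = 2/55; P(data | box B) = (2/5)(3/4)(1/3)(2/2) = 1/10; P(data | box C) = (1/5)(4/4)(0/3) = 0; P(data | box D) = (2/5)(3/4)(1/3)(2/2) = 1/10.
Weighting by the prior gives 1/4 · 2/55 = 1/110, 1/4 · 1/10 = 1/40, 1/4 · 0 = 0, 1/4 · 1/10 = 1/40; summing to 13/220.
By Bayes' rule, P(box D | data) = (1/40) / (13/220) = 11/26.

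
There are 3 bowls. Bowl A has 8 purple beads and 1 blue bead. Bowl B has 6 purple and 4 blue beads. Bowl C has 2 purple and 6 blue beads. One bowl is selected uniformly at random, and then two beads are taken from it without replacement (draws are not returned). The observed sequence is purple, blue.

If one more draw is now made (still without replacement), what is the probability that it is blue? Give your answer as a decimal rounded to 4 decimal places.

For each hypothesis, P(data | H) works out to: P(data | bowl A) = (8/9)(1/8) = 0.11111; P(data | bowl B) = (6/10)(4/9) = 0.26667; P(data | bowl C) = (2/8)(6/7) = 0.21429.
The prior-weighted likelihoods are 1/3 · 0.11111 = 0.037037, 1/3 · 0.26667 = 0.088889, 1/3 · 0.21429 = 0.071429; with total 0.19735.
Dividing through by the total gives posterior P(bowl A | data) = 0.18767, P(bowl B | data) = 0.4504, P(bowl C | data) = 0.36193.
So P(blue next | data) = Σ P(blue next | H) P(H | data) = (0)(0.18767) + (3/8)(0.4504) + (5/6)(0.36193) = 0.47051.

0.4705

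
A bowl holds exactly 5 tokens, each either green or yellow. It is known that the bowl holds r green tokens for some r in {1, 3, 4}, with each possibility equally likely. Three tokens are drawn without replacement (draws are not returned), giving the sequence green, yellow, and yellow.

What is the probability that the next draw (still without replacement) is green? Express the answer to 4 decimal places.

0.3333

The likelihood of the observed sequence under each hypothesis: P(data | r = 1) = (1/5)(4/4)(3/3) = 1/5; P(data | r = 3) = (3/5)(2/4)(1/3) = 1/10; P(data | r = 4) = (4/5)(1/4)(0/3) = 0.
Weighting by the prior gives 1/3 · 1/5 = 1/15, 1/3 · 1/10 = 1/30, 1/3 · 0 = 0; summing to 1/10.
Dividing through by the total gives posterior P(r = 1 | data) = 2/3, P(r = 3 | data) = 1/3, P(r = 4 | data) = 0.
So P(green next | data) = Σ P(green next | H) P(H | data) = (0)(2/3) + (1)(1/3) = 1/3.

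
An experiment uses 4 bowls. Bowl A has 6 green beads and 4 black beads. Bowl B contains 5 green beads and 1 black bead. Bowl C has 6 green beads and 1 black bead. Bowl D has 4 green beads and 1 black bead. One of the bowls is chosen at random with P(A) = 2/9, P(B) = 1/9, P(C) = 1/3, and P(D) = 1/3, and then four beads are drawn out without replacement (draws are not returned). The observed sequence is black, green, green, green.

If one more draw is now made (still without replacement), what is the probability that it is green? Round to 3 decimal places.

The likelihood of the observed sequence under each hypothesis: P(data | bowl A) = (4/10)(6/9)(5/8)(4/7) = 2/21; P(data | bowl B) = (1/6)(5/5)(4/4)(3/3) = 1/6; P(data | bowl C) = (1/7)(6/6)(5/5)(4/4) = 1/7; P(data | bowl D) = (1/5)(4/4)(3/3)(2/2) = 1/5.
Multiplying each by its prior: 2/9 · 2/21 = 4/189, 1/9 · 1/6 = 1/54, 1/3 · 1/7 = 1/21, 1/3 · 1/5 = 1/15; these sum to 97/630.
Dividing through by the total gives posterior P(bowl A | data) = 40/291, P(bowl B | data) = 35/291, P(bowl C | data) = 30/97, P(bowl D | data) = 42/97.
The predictive probability is P(green next | data) = (1/2)(40/291) + (1)(35/291) + (1)(30/97) + (1)(42/97) = 271/291.

0.931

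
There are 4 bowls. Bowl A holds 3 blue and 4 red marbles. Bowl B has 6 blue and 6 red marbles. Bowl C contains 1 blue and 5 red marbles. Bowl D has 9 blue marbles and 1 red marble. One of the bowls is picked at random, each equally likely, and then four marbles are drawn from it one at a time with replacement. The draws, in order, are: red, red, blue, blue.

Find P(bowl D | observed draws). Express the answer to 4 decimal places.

Compute the likelihood of the observed sequence for each case: P(data | bowl A) = (4/7)(4/7)(3/7)(3/7) = 0.059975; P(data | bowl B) = (6/12)(6/12)(6/12)(6/12) = 0.0625; P(data | bowl C) = (5/6)(5/6)(1/6)(1/6) = 0.01929; P(data | bowl D) = (1/10)(1/10)(9/10)(9/10) = 0.0081.
Weighting by the prior gives 1/4 · 0.059975 = 0.014994, 1/4 · 0.0625 = 0.015625, 1/4 · 0.01929 = 0.0048225, 1/4 · 0.0081 = 0.002025; summing to 0.037466.
By Bayes' rule, P(bowl D | data) = (0.002025) / (0.037466) = 0.054049.

0.0540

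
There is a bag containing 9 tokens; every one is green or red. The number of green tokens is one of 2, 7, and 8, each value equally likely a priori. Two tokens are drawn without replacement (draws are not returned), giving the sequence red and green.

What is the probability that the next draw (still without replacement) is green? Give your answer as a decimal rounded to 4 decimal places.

0.6111

The likelihood of the observed sequence under each hypothesis: P(data | r = 2) = (7/9)(2/8) = 7/36; P(data | r = 7) = (2/9)(7/8) = 7/36; P(data | r = 8) = (1/9)(8/8) = 1/9.
The prior-weighted likelihoods are 1/3 · 7/36 = 7/108, 1/3 · 7/36 = 7/108, 1/3 · 1/9 = 1/27; summing to 1/6.
The posterior is then P(r = 2 | data) = 7/18, P(r = 7 | data) = 7/18, P(r = 8 | data) = 2/9.
The predictive probability is P(green next | data) = (1/7)(7/18) + (6/7)(7/18) + (1)(2/9) = 11/18.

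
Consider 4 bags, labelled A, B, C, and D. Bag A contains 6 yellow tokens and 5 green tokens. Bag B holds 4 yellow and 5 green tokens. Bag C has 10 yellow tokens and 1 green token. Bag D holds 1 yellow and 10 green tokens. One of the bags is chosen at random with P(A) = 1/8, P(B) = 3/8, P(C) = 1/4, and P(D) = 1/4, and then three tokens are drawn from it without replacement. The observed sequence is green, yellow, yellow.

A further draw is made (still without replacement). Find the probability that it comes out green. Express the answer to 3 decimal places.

0.455

Under each hypothesis, the probability of the observed sequence is: P(data | bag A) = (5/11)(6/10)(5/9) = 5/33; P(data | bag B) = (5/9)(4/8)(3/7) = 5/42; P(data | bag C) = (1/11)(10/10)(9/9) = 1/11; P(data | bag D) = (10/11)(1/10)(0/9) = 0.
Multiplying each by its prior: 1/8 · 5/33 = 5/264, 3/8 · 5/42 = 5/112, 1/4 · 1/11 = 1/44, 1/4 · 0 = 0; these sum to 29/336.
The posterior is then P(bag A | data) = 70/319, P(bag B | data) = 15/29, P(bag C | data) = 84/319, P(bag D | data) = 0.
Averaging over the posterior, P(green next | data) = (1/2)(70/319) + (2/3)(15/29) + (0)(84/319) = 5/11.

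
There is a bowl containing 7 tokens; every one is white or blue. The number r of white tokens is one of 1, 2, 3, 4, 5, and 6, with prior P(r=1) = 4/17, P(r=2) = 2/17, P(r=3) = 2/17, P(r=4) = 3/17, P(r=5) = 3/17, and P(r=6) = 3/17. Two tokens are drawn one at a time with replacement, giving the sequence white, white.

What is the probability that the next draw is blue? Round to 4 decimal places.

The likelihood of the observed sequence under each hypothesis: P(data | r = 1) = (1/7)(1/7) = 1/49; P(data | r = 2) = (2/7)(2/7) = 4/49; P(data | r = 3) = (3/7)(3/7) = 9/49; P(data | r = 4) = (4/7)(4/7) = 16/49; P(data | r = 5) = (5/7)(5/7) = 25/49; P(data | r = 6) = (6/7)(6/7) = 36/49.
Weighting by the prior gives 4/17 · 1/49 = 4/833, 2/17 · 4/49 = 8/833, 2/17 · 9/49 = 18/833, 3/17 · 16/49 = 48/833, 3/17 · 25/49 = 75/833, 3/17 · 36/49 = 108/833; with total 261/833.
Normalising, the posterior is P(r = 1 | data) = 0.015326, P(r = 2 | data) = 0.030651, P(r = 3 | data) = 0.068966, P(r = 4 | data) = 0.18391, P(r = 5 | data) = 0.28736, P(r = 6 | data) = 0.41379.
The predictive probability is P(blue next | data) = (6/7)(0.015326) + (5/7)(0.030651) + (4/7)(0.068966) + (3/7)(0.18391) + (2/7)(0.28736) + (1/7)(0.41379) = 0.29447.

0.2945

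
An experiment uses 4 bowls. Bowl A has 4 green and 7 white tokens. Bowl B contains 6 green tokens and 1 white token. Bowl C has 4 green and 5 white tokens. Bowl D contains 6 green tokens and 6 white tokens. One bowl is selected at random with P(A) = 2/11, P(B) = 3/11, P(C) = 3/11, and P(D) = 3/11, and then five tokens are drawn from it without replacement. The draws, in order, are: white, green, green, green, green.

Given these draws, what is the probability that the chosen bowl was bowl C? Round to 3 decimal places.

The likelihood of the observed sequence under each hypothesis: P(data | bowl A) = (7/11)(4/10)(3/9)(2/8)(1/7) = 0.0030303; P(data | bowl B) = (1/7)(6/6)(5/5)(4/4)(3/3) = 0.14286; P(data | bowl C) = (5/9)(4/8)(3/7)(2/6)(1/5) = 0.0079365; P(data | bowl D) = (6/12)(6/11)(5/10)(4/9)(3/8) = 0.022727.
Weighting by the prior gives 2/11 · 0.0030303 = 0.00055096, 3/11 · 0.14286 = 0.038961, 3/11 · 0.0079365 = 0.0021645, 3/11 · 0.022727 = 0.0061983; with total 0.047875.
Therefore the posterior P(bowl C | data) = (0.0021645) / (0.047875) = 0.045212.

0.045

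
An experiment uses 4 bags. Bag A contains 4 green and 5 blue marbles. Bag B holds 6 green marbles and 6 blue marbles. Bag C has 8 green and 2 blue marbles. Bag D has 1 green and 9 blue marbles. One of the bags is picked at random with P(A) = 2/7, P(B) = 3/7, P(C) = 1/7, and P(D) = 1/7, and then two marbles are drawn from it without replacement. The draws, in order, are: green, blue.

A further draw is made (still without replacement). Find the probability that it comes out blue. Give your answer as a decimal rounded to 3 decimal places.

For each hypothesis, P(data | H) works out to: P(data | bag A) = (4/9)(5/8) = 5/18; P(data | bag B) = (6/12)(6/11) = 3/11; P(data | bag C) = (8/10)(2/9) = 8/45; P(data | bag D) = (1/10)(9/9) = 1/10.
The prior-weighted likelihoods are 2/7 · 5/18 = 5/63, 3/7 · 3/11 = 9/77, 1/7 · 8/45 = 8/315, 1/7 · 1/10 = 1/70; these sum to 109/462.
Dividing through by the total gives posterior P(bag A | data) = 0.33639, P(bag B | data) = 0.49541, P(bag C | data) = 0.10765, P(bag D | data) = 0.06055.
So P(blue next | data) = Σ P(blue next | H) P(H | data) = (4/7)(0.33639) + (1/2)(0.49541) + (1/8)(0.10765) + (1)(0.06055) = 0.51394.

0.514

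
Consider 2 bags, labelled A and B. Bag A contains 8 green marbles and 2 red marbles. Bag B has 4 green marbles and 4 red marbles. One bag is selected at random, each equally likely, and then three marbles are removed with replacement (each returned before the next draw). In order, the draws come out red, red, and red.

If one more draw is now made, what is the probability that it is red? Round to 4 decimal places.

0.4820

Under each hypothesis, the probability of the observed sequence is: P(data | bag A) = (2/10)(2/10)(2/10) = 0.008; P(data | bag B) = (4/8)(4/8)(4/8) = 0.125.
The prior-weighted likelihoods are 1/2 · 0.008 = 0.004, 1/2 · 0.125 = 0.0625; these sum to 0.0665.
The posterior is then P(bag A | data) = 0.06015, P(bag B | data) = 0.93985.
Averaging over the posterior, P(red next | data) = (1/5)(0.06015) + (1/2)(0.93985) = 0.48195.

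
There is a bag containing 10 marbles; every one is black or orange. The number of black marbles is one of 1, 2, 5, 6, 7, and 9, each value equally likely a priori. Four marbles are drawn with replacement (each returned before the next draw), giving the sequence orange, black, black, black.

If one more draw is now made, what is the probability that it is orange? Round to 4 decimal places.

0.3310

The likelihood of the observed sequence under each hypothesis: P(data | r = 1) = (9/10)(1/10)(1/10)(1/10) = 0.0009; P(data | r = 2) = (8/10)(2/10)(2/10)(2/10) = 0.0064; P(data | r = 5) = (5/10)(5/10)(5/10)(5/10) = 0.0625; P(data | r = 6) = (4/10)(6/10)(6/10)(6/10) = 0.0864; P(data | r = 7) = (3/10)(7/10)(7/10)(7/10) = 0.1029; P(data | r = 9) = (1/10)(9/10)(9/10)(9/10) = 0.0729.
Weighting by the prior gives 1/6 · 0.0009 = 0.00015, 1/6 · 0.0064 = 0.0010667, 1/6 · 0.0625 = 0.010417, 1/6 · 0.0864 = 0.0144, 1/6 · 0.1029 = 0.01715, 1/6 · 0.0729 = 0.01215; with total 0.055333.
Normalising, the posterior is P(r = 1 | data) = 0.0027108, P(r = 2 | data) = 0.019277, P(r = 5 | data) = 0.18825, P(r = 6 | data) = 0.26024, P(r = 7 | data) = 0.30994, P(r = 9 | data) = 0.21958.
So P(orange next | data) = Σ P(orange next | H) P(H | data) = (9/10)(0.0027108) + (4/5)(0.019277) + (1/2)(0.18825) + (2/5)(0.26024) + (3/10)(0.30994) + (1/10)(0.21958) = 0.33102.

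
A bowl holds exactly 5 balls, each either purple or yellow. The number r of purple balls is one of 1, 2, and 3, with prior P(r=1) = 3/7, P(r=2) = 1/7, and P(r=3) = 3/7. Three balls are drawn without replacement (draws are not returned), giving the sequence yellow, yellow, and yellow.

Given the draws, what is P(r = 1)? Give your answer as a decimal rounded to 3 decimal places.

0.923

The likelihood of the observed sequence under each hypothesis: P(data | r = 1) = (4/5)(3/4)(2/3) = 2/5; P(data | r = 2) = (3/5)(2/4)(1/3) = 1/10; P(data | r = 3) = (2/5)(1/4)(0/3) = 0.
Multiplying each by its prior: 3/7 · 2/5 = 6/35, 1/7 · 1/10 = 1/70, 3/7 · 0 = 0; with total 13/70.
Hence P(r = 1 | data) = (6/35) / (13/70) = 12/13.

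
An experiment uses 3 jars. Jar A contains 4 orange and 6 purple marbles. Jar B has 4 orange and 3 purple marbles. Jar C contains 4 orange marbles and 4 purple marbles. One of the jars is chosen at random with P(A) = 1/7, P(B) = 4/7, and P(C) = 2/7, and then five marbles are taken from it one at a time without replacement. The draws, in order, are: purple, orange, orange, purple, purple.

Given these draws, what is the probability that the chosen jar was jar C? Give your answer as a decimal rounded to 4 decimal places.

0.3462

For each hypothesis, P(data | H) works out to: P(data | jar A) = (6/10)(4/9)(3/8)(5/7)(4/6) = 1/21; P(data | jar B) = (3/7)(4/6)(3/5)(2/4)(1/3) = 1/35; P(data | jar C) = (4/8)(4/7)(3/6)(3/5)(2/4) = 3/70.
Multiplying each by its prior: 1/7 · 1/21 = 1/147, 4/7 · 1/35 = 4/245, 2/7 · 3/70 = 3/245; summing to 26/735.
So P(jar C | data) = (3/245) / (26/735) = 9/26.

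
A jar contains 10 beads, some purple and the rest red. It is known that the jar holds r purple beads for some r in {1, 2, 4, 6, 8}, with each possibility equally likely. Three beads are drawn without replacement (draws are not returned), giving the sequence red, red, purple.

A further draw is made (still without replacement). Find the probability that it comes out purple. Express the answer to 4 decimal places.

0.3440

Under each hypothesis, the probability of the observed sequence is: P(data | r = 1) = (9/10)(8/9)(1/8) = 1/10; P(data | r = 2) = (8/10)(7/9)(2/8) = 7/45; P(data | r = 4) = (6/10)(5/9)(4/8) = 1/6; P(data | r = 6) = (4/10)(3/9)(6/8) = 1/10; P(data | r = 8) = (2/10)(1/9)(8/8) = 1/45.
Multiplying each by its prior: 1/5 · 1/10 = 1/50, 1/5 · 7/45 = 7/225, 1/5 · 1/6 = 1/30, 1/5 · 1/10 = 1/50, 1/5 · 1/45 = 1/225; with total 49/450.
The posterior is then P(r = 1 | data) = 9/49, P(r = 2 | data) = 2/7, P(r = 4 | data) = 15/49, P(r = 6 | data) = 9/49, P(r = 8 | data) = 2/49.
So P(purple next | data) = Σ P(purple next | H) P(H | data) = (0)(9/49) + (1/7)(2/7) + (3/7)(15/49) + (5/7)(9/49) + (1)(2/49) = 118/343.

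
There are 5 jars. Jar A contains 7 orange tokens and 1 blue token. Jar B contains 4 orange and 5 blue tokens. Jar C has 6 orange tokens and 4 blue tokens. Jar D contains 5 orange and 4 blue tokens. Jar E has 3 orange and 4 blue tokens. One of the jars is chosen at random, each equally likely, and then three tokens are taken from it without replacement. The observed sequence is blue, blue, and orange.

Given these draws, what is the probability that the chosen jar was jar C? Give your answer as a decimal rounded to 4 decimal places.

0.1821

For each hypothesis, P(data | H) works out to: P(data | jar A) = (1/8)(0/7) = 0; P(data | jar B) = (5/9)(4/8)(4/7) = 0.15873; P(data | jar C) = (4/10)(3/9)(6/8) = 0.1; P(data | jar D) = (4/9)(3/8)(5/7) = 0.11905; P(data | jar E) = (4/7)(3/6)(3/5) = 0.17143.
Multiplying each by its prior: 1/5 · 0 = 0, 1/5 · 0.15873 = 0.031746, 1/5 · 0.1 = 0.02, 1/5 · 0.11905 = 0.02381, 1/5 · 0.17143 = 0.034286; with total 0.10984.
So P(jar C | data) = (0.02) / (0.10984) = 0.18208.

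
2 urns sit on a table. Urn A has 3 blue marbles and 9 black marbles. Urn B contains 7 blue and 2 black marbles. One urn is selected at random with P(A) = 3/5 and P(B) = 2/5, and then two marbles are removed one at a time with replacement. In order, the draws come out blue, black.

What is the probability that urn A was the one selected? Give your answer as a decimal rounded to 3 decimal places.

0.619

Compute the likelihood of the observed sequence for each case: P(data | urn A) = (3/12)(9/12) = 0.1875; P(data | urn B) = (7/9)(2/9) = 0.17284.
The prior-weighted likelihoods are 3/5 · 0.1875 = 0.1125, 2/5 · 0.17284 = 0.069136; with total 0.18164.
Hence P(urn A | data) = (0.1125) / (0.18164) = 0.61937.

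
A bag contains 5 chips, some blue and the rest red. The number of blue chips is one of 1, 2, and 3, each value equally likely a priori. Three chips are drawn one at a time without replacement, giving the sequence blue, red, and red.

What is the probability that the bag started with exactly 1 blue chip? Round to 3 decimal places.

0.400

Compute the likelihood of the observed sequence for each case: P(data | r = 1) = (1/5)(4/4)(3/3) = 1/5; P(data | r = 2) = (2/5)(3/4)(2/3) = 1/5; P(data | r = 3) = (3/5)(2/4)(1/3) = 1/10.
The prior-weighted likelihoods are 1/3 · 1/5 = 1/15, 1/3 · 1/5 = 1/15, 1/3 · 1/10 = 1/30; with total 1/6.
So P(r = 1 | data) = (1/15) / (1/6) = 2/5.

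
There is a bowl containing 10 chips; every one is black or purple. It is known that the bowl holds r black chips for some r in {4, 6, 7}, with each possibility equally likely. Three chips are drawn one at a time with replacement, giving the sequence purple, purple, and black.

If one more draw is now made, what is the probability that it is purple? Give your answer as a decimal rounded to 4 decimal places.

For each hypothesis, P(data | H) works out to: P(data | r = 4) = (6/10)(6/10)(4/10) = 18/125; P(data | r = 6) = (4/10)(4/10)(6/10) = 12/125; P(data | r = 7) = (3/10)(3/10)(7/10) = 63/1000.
Weighting by the prior gives 1/3 · 18/125 = 6/125, 1/3 · 12/125 = 4/125, 1/3 · 63/1000 = 21/1000; these sum to 101/1000.
Normalising, the posterior is P(r = 4 | data) = 0.47525, P(r = 6 | data) = 0.31683, P(r = 7 | data) = 0.20792.
Averaging over the posterior, P(purple next | data) = (3/5)(0.47525) + (2/5)(0.31683) + (3/10)(0.20792) = 0.47426.

0.4743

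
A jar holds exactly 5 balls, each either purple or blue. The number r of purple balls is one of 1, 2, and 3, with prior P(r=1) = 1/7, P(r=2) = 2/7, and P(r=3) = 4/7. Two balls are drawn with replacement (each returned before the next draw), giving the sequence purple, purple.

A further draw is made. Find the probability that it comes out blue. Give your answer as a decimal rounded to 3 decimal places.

Compute the likelihood of the observed sequence for each case: P(data | r = 1) = (1/5)(1/5) = 1/25; P(data | r = 2) = (2/5)(2/5) = 4/25; P(data | r = 3) = (3/5)(3/5) = 9/25.
The prior-weighted likelihoods are 1/7 · 1/25 = 1/175, 2/7 · 4/25 = 8/175, 4/7 · 9/25 = 36/175; with total 9/35.
Dividing through by the total gives posterior P(r = 1 | data) = 1/45, P(r = 2 | data) = 8/45, P(r = 3 | data) = 4/5.
So P(blue next | data) = Σ P(blue next | H) P(H | data) = (4/5)(1/45) + (3/5)(8/45) + (2/5)(4/5) = 4/9.

0.444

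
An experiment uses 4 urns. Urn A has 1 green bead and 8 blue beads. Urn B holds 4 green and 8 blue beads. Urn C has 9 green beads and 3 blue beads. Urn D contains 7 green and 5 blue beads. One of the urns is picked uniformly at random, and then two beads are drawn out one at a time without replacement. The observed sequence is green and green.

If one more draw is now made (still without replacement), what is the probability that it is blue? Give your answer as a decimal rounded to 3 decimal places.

Compute the likelihood of the observed sequence for each case: P(data | urn A) = (1/9)(0/8) = 0; P(data | urn B) = (4/12)(3/11) = 1/11; P(data | urn C) = (9/12)(8/11) = 6/11; P(data | urn D) = (7/12)(6/11) = 7/22.
The prior-weighted likelihoods are 1/4 · 0 = 0, 1/4 · 1/11 = 1/44, 1/4 · 6/11 = 3/22, 1/4 · 7/22 = 7/88; summing to 21/88.
Dividing through by the total gives posterior P(urn A | data) = 0, P(urn B | data) = 2/21, P(urn C | data) = 4/7, P(urn D | data) = 1/3.
Averaging over the posterior, P(blue next | data) = (4/5)(2/21) + (3/10)(4/7) + (1/2)(1/3) = 29/70.

0.414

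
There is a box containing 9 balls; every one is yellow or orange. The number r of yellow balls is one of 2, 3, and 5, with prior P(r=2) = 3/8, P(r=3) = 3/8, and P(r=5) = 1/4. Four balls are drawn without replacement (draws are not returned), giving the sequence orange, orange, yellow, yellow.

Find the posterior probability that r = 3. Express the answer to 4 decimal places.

0.4245

For each hypothesis, P(data | H) works out to: P(data | r = 2) = (7/9)(6/8)(2/7)(1/6) = 0.027778; P(data | r = 3) = (6/9)(5/8)(3/7)(2/6) = 0.059524; P(data | r = 5) = (4/9)(3/8)(5/7)(4/6) = 0.079365.
Weighting by the prior gives 3/8 · 0.027778 = 0.010417, 3/8 · 0.059524 = 0.022321, 1/4 · 0.079365 = 0.019841; these sum to 0.052579.
So P(r = 3 | data) = (0.022321) / (0.052579) = 0.42453.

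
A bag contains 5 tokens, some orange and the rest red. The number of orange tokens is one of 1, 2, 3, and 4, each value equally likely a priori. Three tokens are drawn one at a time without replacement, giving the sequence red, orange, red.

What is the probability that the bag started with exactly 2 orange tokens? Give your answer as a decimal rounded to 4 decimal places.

0.4000

For each hypothesis, P(data | H) works out to: P(data | r = 1) = (4/5)(1/4)(3/3) = 1/5; P(data | r = 2) = (3/5)(2/4)(2/3) = 1/5; P(data | r = 3) = (2/5)(3/4)(1/3) = 1/10; P(data | r = 4) = (1/5)(4/4)(0/3) = 0.
Multiplying each by its prior: 1/4 · 1/5 = 1/20, 1/4 · 1/5 = 1/20, 1/4 · 1/10 = 1/40, 1/4 · 0 = 0; summing to 1/8.
Hence P(r = 2 | data) = (1/20) / (1/8) = 2/5.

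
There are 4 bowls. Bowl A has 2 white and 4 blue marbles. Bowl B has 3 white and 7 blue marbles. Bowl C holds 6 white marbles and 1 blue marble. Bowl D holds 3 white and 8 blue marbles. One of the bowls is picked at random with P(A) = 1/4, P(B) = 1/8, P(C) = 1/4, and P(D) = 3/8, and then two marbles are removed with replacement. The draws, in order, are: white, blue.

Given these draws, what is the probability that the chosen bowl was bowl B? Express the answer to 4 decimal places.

Under each hypothesis, the probability of the observed sequence is: P(data | bowl A) = (2/6)(4/6) = 0.22222; P(data | bowl B) = (3/10)(7/10) = 0.21; P(data | bowl C) = (6/7)(1/7) = 0.12245; P(data | bowl D) = (3/11)(8/11) = 0.19835.
Weighting by the prior gives 1/4 · 0.22222 = 0.055556, 1/8 · 0.21 = 0.02625, 1/4 · 0.12245 = 0.030612, 3/8 · 0.19835 = 0.07438; summing to 0.1868.
By Bayes' rule, P(bowl B | data) = (0.02625) / (0.1868) = 0.14053.

0.1405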